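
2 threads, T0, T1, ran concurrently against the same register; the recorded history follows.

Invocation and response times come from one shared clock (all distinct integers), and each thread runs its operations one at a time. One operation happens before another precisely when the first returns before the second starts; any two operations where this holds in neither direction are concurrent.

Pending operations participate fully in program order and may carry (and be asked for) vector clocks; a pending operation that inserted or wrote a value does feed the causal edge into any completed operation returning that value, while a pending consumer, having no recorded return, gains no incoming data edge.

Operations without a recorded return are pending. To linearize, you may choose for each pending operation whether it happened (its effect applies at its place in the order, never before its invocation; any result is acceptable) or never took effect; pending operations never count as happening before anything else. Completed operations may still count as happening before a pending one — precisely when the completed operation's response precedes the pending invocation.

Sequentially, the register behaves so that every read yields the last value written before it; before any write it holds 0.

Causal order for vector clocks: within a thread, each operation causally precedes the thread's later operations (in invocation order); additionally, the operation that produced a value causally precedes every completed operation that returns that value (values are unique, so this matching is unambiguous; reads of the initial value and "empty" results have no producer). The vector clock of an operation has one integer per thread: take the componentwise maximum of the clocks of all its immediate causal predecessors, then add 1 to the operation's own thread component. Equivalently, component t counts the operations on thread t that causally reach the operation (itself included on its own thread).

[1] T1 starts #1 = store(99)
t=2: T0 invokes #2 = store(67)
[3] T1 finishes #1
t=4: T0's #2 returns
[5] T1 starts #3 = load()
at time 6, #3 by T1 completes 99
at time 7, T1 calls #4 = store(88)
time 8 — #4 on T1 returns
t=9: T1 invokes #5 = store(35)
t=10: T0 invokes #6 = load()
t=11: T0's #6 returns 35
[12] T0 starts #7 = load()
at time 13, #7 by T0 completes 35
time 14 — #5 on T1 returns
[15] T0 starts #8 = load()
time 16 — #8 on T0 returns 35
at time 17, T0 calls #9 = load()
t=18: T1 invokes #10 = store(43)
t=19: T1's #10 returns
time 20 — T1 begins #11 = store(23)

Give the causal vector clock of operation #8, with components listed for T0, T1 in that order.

(4, 4)

no predecessors for #1 (invoked 1): T1 increments from zero → (0, 1)
no predecessors for #2 (invoked 2): T0 increments from zero → (1, 0)
#3 (invocation 5): componentwise max over VC(#1)=(0, 1), +1 at T1, giving (0, 2)
#4 (invocation 7): componentwise max over VC(#3)=(0, 2), +1 at T1, giving (0, 3)
#5 (invocation 9): componentwise max over VC(#4)=(0, 3), +1 at T1, giving (0, 4)
#10 (invocation 18): componentwise max over VC(#5)=(0, 4), +1 at T1, giving (0, 5)
#11 (invocation 20): componentwise max over VC(#10)=(0, 5), +1 at T1, giving (0, 6)
#6 (invocation 10): componentwise max over VC(#2)=(1, 0), VC(#5)=(0, 4), +1 at T0, giving (2, 4)
#7 (invocation 12): componentwise max over VC(#5)=(0, 4), VC(#6)=(2, 4), +1 at T0, giving (3, 4)
#8 (invocation 15): componentwise max over VC(#5)=(0, 4), VC(#7)=(3, 4), +1 at T0, giving (4, 4)
#9 (invocation 17): componentwise max over VC(#8)=(4, 4), +1 at T0, giving (5, 4)
target: VC(#8) = (4, 4)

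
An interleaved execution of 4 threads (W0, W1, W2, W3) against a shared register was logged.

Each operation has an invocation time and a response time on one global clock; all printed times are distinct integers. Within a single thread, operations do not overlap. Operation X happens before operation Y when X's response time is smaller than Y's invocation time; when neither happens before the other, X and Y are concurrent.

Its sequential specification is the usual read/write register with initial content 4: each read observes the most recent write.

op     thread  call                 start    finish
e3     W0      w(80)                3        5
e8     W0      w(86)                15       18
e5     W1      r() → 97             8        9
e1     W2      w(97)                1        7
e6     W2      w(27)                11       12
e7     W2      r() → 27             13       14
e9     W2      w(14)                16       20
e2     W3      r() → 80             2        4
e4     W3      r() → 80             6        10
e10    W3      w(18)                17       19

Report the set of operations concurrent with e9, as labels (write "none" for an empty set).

e10, e8

concurrent with e9 ([16,20]): every op whose interval crosses 16..20
e1 [1,7]: before
e2 [2,4]: before
e3 [3,5]: before
e4 [6,10]: before
e5 [8,9]: before
e6 [11,12]: before
e7 [13,14]: before
e8 [15,18]: concurrent
e10 [17,19]: concurrent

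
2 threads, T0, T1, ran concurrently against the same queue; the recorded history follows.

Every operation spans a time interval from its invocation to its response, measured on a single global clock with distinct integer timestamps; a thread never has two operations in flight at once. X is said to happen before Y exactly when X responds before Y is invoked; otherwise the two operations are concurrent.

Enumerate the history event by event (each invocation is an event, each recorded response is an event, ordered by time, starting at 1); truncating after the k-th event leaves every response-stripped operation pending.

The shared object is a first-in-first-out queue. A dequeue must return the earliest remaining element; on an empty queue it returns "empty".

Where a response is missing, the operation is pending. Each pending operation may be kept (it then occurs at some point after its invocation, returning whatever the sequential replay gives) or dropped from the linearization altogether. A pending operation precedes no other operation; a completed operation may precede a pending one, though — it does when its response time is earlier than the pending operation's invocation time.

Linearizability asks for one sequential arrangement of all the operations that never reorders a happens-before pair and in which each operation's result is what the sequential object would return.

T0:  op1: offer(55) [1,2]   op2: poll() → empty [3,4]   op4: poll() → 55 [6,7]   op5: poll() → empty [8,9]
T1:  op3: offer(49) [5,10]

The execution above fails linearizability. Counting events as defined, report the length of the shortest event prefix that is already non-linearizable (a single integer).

4

events 1..3 are linearizable; a witness order is op1:
after step 1 (op1 offer(55)): queue <55>
event 4 — op2's response, time 4 — after it, nothing linearizes
take op1, op2: step 2 already fails, because op2 poll() → empty cannot occur there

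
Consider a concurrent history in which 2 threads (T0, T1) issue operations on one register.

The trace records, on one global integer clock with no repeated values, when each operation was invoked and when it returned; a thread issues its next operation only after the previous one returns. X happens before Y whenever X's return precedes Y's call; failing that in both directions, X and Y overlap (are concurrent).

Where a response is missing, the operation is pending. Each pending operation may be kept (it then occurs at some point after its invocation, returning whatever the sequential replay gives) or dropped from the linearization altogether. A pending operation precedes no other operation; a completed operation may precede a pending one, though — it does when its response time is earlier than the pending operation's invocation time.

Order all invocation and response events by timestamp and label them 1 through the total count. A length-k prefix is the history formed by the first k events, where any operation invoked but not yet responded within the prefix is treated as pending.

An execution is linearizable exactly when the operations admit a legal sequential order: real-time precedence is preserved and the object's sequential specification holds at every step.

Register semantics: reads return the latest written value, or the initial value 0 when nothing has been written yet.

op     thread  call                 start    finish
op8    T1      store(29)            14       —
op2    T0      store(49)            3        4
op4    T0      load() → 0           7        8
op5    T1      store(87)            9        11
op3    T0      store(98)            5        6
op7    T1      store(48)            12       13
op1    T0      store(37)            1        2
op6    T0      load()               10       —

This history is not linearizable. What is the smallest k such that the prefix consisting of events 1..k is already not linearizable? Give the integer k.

one valid order for events 1..7 is op1, op2, op3:
step 1: op1 store(37) — value 37
step 2: op2 store(49) — value 49
step 3: op3 store(98) — value 98
at event 8 (op4's time-8 response) nothing linearizes any more
one such order, op1, op2, op3, op4, breaks at step 4 where op4 load() → 0 is illegal

8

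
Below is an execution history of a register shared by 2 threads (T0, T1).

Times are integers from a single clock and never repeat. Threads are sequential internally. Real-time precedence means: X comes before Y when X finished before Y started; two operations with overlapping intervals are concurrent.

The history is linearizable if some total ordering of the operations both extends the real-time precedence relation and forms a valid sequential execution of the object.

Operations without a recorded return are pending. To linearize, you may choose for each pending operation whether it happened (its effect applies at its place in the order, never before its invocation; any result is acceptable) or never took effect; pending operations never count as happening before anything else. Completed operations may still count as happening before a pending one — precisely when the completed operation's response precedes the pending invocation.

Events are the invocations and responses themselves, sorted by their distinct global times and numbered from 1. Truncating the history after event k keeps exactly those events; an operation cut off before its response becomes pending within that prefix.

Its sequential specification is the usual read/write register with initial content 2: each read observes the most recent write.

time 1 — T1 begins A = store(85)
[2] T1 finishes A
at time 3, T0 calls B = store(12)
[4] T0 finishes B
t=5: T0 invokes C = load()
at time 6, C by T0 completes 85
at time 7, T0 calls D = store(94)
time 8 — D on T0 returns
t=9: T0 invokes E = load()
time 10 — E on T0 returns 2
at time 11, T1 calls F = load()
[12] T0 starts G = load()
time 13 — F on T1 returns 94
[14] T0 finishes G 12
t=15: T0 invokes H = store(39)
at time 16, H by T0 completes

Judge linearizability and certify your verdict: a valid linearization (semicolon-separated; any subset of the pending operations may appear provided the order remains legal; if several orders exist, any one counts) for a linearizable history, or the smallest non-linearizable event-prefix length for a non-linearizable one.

events 1..5 are fine; event 6 — the response of C at time 6 — makes the prefix non-linearizable
the completed operations (3 total) allow one real-time order; the register replay rejects it
e.g. A, B, C: illegal at step 3, since C load() → 85 cannot apply there

not linearizable — minimal violating prefix: 6 events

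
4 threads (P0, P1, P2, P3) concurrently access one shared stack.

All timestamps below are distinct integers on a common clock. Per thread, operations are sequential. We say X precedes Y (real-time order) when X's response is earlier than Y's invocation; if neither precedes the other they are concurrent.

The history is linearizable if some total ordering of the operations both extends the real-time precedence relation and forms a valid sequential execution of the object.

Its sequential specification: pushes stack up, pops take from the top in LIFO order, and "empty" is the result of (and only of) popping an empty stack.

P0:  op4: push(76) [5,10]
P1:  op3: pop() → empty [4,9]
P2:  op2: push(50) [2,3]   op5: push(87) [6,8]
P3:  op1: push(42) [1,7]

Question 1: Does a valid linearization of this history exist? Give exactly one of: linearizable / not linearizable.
not linearizable

events 1..8 are fine; event 9 — the response of op3 at time 9 — makes the prefix non-linearizable
no legal order exists: 8 real-time-consistent candidates over 4 completed stack operations, all rejected
no escape via the 1 pending operation (op4): every completion choice fails
e.g. op1, op2, op3, op5 (pending dropped): illegal at step 3, since op3 pop() → empty cannot apply there
e.g. op1, op2, op5, op3 (pending dropped): illegal at step 4, since op3 pop() → empty cannot apply there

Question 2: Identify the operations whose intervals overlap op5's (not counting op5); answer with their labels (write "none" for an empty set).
op1, op3, op4

op5 runs from 6 to 8; window-overlapping ops are concurrent
op1 [1,7]: concurrent
op2 [2,3]: before
op3 [4,9]: concurrent
op4 [5,10]: concurrent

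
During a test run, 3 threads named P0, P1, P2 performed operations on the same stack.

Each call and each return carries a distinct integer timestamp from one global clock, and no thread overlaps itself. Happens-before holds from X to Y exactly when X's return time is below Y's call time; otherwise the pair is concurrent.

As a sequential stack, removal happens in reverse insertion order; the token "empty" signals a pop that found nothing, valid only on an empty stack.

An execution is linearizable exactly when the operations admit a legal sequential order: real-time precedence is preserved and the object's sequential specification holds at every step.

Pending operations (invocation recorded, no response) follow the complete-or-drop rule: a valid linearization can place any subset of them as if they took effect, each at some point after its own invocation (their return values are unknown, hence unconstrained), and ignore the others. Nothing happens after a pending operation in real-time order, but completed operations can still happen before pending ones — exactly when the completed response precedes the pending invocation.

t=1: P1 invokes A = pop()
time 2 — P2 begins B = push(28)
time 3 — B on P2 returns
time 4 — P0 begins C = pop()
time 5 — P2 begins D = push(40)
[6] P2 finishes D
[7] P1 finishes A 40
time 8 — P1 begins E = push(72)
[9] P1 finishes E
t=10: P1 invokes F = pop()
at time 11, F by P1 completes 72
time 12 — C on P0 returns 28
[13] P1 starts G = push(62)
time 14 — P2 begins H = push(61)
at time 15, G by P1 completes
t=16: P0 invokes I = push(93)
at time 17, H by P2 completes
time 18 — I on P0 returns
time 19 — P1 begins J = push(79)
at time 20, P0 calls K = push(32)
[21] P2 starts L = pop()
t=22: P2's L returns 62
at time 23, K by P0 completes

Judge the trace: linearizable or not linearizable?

the violation lands at event 22, L's response at time 22: events 1..21 linearize, events 1..22 do not
checked exhaustively: 42 real-time-consistent orders of 10 completed operations, zero legal stack replays
no escape via the 2 pending operations (J, K): every completion choice fails
sample order A, B, C, D, E, F, G, H, I, L (pending dropped) stalls at step 1 — A pop() → 40 has no legal effect
sample order A, B, C, D, E, F, G, I, H, L (pending dropped) stalls at step 1 — A pop() → 40 has no legal effect

not linearizable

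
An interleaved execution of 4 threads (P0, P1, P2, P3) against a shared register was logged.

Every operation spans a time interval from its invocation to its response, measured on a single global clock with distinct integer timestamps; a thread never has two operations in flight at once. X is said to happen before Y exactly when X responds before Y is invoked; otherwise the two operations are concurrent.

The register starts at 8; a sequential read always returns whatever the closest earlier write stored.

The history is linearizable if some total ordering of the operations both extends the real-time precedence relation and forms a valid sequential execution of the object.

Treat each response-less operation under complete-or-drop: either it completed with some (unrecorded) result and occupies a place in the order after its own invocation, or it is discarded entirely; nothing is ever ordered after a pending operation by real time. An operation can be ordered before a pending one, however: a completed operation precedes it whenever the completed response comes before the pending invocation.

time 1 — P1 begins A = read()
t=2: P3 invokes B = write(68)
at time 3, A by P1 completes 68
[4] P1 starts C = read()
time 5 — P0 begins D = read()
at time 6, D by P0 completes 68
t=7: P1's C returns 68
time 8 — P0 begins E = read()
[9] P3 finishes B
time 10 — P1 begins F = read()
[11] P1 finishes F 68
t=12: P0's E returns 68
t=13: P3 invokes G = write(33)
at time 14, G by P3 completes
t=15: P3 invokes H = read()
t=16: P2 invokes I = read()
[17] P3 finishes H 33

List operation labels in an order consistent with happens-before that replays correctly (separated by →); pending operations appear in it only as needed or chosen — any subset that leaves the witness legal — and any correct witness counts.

step 1: B write(68) — value 68
step 2: A read() → 68 — value 68
step 3: C read() → 68 — value 68
step 4: D read() → 68 — value 68
step 5: E read() → 68 — value 68
step 6: F read() → 68 — value 68
step 7: G write(33) — value 33
step 8: H read() → 33 — value 33

B → A → C → D → E → F → G → H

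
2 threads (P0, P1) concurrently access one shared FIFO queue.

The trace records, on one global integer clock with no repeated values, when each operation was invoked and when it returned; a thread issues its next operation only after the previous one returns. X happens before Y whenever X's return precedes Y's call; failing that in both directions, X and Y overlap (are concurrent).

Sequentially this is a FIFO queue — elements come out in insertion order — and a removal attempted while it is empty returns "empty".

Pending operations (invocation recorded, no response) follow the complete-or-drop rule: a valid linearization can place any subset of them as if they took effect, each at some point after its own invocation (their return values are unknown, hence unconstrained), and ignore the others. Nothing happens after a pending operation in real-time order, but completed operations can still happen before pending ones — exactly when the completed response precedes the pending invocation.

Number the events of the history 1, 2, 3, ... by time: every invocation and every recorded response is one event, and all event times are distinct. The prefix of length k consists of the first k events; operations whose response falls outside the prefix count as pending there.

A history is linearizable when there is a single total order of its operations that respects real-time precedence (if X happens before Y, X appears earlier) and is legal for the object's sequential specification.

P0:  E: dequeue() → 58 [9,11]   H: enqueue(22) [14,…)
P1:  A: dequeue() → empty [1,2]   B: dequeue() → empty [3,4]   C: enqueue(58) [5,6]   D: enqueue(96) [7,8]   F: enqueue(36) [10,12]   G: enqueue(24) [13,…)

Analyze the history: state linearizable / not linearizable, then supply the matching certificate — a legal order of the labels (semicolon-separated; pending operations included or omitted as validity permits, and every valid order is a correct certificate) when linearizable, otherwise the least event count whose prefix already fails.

linearizable — witness: A; B; C; D; E; F

1. A dequeue() → empty, leaving queue <>
2. B dequeue() → empty, leaving queue <>
3. C enqueue(58), leaving queue <58>
4. D enqueue(96), leaving queue <58,96>
5. E dequeue() → 58, leaving queue <96>
6. F enqueue(36), leaving queue <96,36>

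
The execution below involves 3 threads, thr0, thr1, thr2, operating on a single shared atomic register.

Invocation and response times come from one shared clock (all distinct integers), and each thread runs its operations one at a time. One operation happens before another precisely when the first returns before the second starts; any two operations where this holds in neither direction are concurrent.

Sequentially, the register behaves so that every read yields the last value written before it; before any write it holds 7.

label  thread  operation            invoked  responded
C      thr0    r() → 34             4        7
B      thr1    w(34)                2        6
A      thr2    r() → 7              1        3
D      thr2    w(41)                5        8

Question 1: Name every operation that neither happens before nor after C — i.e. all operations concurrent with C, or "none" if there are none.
C spans [4,7]; an op avoiding the whole window 4..7 is ordered, any other is concurrent
A [1,3]: before
B [2,6]: concurrent
D [5,8]: concurrent

B, D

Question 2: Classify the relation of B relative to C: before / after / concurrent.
B spans [2,6], C spans [4,7]
the intervals overlap in both directions

concurrent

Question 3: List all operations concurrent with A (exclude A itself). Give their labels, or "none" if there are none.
concurrent with A ([1,3]): every op whose interval crosses 1..3
B [2,6]: concurrent
C [4,7]: after
D [5,8]: after

B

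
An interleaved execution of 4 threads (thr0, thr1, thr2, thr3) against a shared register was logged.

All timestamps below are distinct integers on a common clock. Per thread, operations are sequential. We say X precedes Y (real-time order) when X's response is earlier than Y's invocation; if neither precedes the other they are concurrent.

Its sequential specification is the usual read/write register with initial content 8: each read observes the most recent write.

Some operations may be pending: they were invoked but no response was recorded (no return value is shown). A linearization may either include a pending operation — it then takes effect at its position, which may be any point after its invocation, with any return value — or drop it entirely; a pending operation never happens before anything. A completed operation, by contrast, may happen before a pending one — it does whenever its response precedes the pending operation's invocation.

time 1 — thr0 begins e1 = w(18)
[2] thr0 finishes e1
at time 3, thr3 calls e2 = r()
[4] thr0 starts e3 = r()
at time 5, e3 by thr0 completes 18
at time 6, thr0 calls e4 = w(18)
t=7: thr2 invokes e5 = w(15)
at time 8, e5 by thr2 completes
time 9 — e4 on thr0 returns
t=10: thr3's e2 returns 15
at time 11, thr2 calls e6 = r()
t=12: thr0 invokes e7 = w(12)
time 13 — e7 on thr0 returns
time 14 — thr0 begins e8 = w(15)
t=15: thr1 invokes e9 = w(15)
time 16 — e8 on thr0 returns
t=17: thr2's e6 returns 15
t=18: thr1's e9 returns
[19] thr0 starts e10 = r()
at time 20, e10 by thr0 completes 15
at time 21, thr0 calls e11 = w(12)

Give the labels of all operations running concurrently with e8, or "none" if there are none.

e6, e9

overlap test against e8 [14,16]: concurrent iff the interval meets 14..16
e1 [1,2]: before
e2 [3,10]: before
e3 [4,5]: before
e4 [6,9]: before
e5 [7,8]: before
e6 [11,17]: concurrent
e7 [12,13]: before
e9 [15,18]: concurrent
e10 [19,20]: after
e11 [21,…): after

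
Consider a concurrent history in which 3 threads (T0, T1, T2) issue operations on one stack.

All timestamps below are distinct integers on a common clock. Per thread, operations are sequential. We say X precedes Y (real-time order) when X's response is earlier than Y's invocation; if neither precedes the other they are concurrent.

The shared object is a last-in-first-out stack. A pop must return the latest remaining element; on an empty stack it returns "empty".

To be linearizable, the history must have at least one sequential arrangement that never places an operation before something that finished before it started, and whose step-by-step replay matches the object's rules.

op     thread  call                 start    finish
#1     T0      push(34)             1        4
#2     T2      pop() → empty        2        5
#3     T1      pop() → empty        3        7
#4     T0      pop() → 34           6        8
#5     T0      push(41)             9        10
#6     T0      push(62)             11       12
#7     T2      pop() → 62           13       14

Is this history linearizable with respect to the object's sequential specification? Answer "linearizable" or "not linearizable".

one valid linearization: #2, #1, #4, #3, #5, #6, #7
1. #2 pop() → empty, leaving stack <>
2. #1 push(34), leaving stack <34>
3. #4 pop() → 34, leaving stack <>
4. #3 pop() → empty, leaving stack <>
5. #5 push(41), leaving stack <41>
6. #6 push(62), leaving stack <41,62>
7. #7 pop() → 62, leaving stack <41>

linearizable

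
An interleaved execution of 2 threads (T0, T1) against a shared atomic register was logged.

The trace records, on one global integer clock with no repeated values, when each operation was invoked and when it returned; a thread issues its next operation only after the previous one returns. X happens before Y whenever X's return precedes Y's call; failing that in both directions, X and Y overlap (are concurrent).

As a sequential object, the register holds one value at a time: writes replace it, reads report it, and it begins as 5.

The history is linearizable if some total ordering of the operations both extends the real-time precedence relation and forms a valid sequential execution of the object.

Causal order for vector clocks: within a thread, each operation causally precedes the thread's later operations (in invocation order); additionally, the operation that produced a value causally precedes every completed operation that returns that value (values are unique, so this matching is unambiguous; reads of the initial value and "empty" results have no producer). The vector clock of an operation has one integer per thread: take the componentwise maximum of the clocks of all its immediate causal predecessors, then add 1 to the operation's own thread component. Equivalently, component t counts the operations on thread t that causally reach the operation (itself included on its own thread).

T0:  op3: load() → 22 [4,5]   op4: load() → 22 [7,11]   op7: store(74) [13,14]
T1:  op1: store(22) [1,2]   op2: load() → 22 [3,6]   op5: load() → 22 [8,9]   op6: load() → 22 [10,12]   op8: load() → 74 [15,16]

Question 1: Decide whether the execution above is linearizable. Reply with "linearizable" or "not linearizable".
one valid linearization: op1, op2, op3, op4, op5, op6, op7, op8
1. op1 store(22), leaving value 22
2. op2 load() → 22, leaving value 22
3. op3 load() → 22, leaving value 22
4. op4 load() → 22, leaving value 22
5. op5 load() → 22, leaving value 22
6. op6 load() → 22, leaving value 22
7. op7 store(74), leaving value 74
8. op8 load() → 74, leaving value 74

linearizable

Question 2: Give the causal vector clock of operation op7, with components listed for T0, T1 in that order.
root op op1, invoked 1: fresh clock plus T1's own tick → (0, 1)
op2 (invocation 3): componentwise max over VC(op1)=(0, 1), +1 at T1, giving (0, 2)
op3 (invocation 4): componentwise max over VC(op1)=(0, 1), +1 at T0, giving (1, 1)
op5 (invocation 8): componentwise max over VC(op1)=(0, 1), VC(op2)=(0, 2), +1 at T1, giving (0, 3)
op4 (invocation 7): componentwise max over VC(op1)=(0, 1), VC(op3)=(1, 1), +1 at T0, giving (2, 1)
op6 (invocation 10): componentwise max over VC(op1)=(0, 1), VC(op5)=(0, 3), +1 at T1, giving (0, 4)
op7 (invocation 13): componentwise max over VC(op4)=(2, 1), +1 at T0, giving (3, 1)
op8 (invocation 15): componentwise max over VC(op6)=(0, 4), VC(op7)=(3, 1), +1 at T1, giving (3, 5)
target: VC(op7) = (3, 1)

(3, 1)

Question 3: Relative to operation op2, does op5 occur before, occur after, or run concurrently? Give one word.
op5 spans [8,9], op2 spans [3,6]
resp(op2)=6 < inv(op5)=8

after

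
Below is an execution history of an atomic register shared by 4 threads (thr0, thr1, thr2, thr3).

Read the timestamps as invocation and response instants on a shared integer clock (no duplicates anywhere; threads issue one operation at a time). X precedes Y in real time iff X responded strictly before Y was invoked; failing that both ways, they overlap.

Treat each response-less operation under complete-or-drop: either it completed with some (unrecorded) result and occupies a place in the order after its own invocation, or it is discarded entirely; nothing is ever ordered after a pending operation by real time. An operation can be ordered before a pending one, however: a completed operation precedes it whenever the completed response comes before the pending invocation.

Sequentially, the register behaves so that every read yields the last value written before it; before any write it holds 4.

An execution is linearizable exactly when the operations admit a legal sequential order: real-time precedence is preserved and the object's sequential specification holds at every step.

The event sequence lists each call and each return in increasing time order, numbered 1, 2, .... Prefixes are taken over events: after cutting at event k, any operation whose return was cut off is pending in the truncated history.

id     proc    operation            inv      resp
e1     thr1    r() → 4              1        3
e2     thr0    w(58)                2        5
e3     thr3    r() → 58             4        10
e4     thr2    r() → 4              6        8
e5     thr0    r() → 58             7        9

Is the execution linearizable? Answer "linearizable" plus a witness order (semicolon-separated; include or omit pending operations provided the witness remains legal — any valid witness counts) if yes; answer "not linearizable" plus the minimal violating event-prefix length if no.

not linearizable — minimal violating prefix: 8 events

prefix check: 1..7 passes, 1..8 fails once e4's time-8 response joins
3 completed operations, 2 real-time-consistent orders — every atomic register replay fails
no escape via the 2 pending operations (e3, e5): every completion choice fails
take e1, e2, e4 (pending dropped): step 3 already fails, because e4 r() → 4 cannot occur there
take e2, e1, e4 (pending dropped): step 2 already fails, because e1 r() → 4 cannot occur there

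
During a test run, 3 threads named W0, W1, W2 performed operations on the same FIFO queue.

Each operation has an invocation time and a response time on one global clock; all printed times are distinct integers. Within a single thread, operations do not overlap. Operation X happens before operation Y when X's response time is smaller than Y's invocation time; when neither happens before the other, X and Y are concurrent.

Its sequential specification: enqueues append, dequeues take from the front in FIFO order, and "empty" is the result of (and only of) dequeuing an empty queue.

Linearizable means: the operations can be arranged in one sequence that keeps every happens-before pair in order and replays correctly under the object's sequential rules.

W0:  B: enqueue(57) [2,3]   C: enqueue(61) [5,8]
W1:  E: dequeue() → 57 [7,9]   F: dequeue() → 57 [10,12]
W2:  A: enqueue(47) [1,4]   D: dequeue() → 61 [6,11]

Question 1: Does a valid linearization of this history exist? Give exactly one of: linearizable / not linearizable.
events 1..11 are fine; event 12 — the response of F at time 12 — makes the prefix non-linearizable
all 16 real-time-respecting orders fail — 6 completed FIFO queue operations, no legal replay
one such order, A, B, C, D, E, F, breaks at step 4 where D dequeue() → 61 is illegal
one such order, A, B, C, E, D, F, breaks at step 4 where E dequeue() → 57 is illegal

not linearizable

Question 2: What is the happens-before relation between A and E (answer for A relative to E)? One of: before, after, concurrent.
A spans [1,4], E spans [7,9]
resp(A)=4 < inv(E)=7

before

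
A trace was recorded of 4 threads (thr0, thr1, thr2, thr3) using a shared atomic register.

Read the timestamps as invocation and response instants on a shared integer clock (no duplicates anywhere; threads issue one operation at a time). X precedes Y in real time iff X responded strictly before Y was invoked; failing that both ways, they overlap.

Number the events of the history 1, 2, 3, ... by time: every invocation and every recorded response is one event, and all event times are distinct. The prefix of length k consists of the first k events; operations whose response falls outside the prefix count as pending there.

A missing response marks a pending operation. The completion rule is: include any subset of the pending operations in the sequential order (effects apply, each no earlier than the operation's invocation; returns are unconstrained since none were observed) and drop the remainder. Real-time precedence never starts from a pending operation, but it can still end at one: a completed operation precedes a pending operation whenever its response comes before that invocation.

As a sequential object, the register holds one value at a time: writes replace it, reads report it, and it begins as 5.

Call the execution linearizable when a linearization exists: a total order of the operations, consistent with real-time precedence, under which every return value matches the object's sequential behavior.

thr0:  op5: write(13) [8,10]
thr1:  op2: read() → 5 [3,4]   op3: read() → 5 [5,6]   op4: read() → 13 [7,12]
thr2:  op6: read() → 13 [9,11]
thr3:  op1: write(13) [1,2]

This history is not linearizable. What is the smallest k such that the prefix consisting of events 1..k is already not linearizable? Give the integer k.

events 1..3 are linearizable, e.g. via op1:
step 1: op1 write(13) — value 13
with event 4 included (op2 responding at time 4), all real-time-consistent orders fail
for example op1, op2 fails at step 2: op2 read() → 5 is not legal there

4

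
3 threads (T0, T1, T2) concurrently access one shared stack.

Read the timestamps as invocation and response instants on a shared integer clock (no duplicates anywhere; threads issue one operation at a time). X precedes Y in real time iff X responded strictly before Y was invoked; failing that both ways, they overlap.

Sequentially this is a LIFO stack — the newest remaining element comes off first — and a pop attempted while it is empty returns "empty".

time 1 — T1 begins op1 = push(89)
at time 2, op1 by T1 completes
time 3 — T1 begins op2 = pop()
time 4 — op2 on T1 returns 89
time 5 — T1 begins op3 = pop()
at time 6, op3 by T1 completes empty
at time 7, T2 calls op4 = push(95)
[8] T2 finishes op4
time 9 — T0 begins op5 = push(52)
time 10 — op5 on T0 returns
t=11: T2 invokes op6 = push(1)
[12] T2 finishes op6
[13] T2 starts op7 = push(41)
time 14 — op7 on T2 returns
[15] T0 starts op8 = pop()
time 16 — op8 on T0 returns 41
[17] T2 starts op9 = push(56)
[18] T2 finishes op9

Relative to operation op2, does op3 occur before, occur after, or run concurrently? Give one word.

after

op3 spans [5,6], op2 spans [3,4]
resp(op2)=4 < inv(op3)=5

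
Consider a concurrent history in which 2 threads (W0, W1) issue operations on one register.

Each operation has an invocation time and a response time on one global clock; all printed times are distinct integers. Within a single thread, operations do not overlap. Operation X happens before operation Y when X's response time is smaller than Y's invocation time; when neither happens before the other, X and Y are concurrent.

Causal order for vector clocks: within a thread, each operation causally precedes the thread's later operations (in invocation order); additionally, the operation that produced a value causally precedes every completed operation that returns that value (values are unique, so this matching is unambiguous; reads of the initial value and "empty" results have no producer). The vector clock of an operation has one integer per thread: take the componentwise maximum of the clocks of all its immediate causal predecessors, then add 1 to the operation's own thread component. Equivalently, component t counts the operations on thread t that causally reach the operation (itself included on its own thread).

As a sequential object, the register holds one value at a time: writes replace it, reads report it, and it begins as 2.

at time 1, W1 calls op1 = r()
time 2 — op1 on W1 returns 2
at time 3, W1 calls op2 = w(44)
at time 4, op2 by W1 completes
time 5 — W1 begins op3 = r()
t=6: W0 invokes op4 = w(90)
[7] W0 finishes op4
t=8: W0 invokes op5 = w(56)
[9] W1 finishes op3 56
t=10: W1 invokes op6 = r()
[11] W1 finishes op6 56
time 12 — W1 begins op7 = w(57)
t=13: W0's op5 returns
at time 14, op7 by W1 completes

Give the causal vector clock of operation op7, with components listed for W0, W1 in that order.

(2, 5)

root op op1, invoked 1: fresh clock plus W1's own tick → (0, 1)
root op op4, invoked 6: fresh clock plus W0's own tick → (1, 0)
from VC(op1)=(0, 1), op2 (invoked 3) maxes components and bumps W1 → (0, 2)
from VC(op4)=(1, 0), op5 (invoked 8) maxes components and bumps W0 → (2, 0)
from VC(op2)=(0, 2), VC(op5)=(2, 0), op3 (invoked 5) maxes components and bumps W1 → (2, 3)
from VC(op3)=(2, 3), VC(op5)=(2, 0), op6 (invoked 10) maxes components and bumps W1 → (2, 4)
from VC(op6)=(2, 4), op7 (invoked 12) maxes components and bumps W1 → (2, 5)
target: VC(op7) = (2, 5)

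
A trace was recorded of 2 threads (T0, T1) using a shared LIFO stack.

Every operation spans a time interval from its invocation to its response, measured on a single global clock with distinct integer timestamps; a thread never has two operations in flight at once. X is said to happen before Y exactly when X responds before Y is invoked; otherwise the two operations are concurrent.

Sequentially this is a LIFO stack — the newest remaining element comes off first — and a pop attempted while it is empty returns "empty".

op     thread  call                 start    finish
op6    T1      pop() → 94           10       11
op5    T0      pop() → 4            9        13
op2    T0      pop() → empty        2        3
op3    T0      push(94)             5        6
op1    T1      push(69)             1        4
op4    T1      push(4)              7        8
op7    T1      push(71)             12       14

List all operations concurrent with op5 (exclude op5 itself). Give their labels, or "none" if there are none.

op6, op7

op5 runs from 9 to 13; window-overlapping ops are concurrent
op1 [1,4]: before
op2 [2,3]: before
op3 [5,6]: before
op4 [7,8]: before
op6 [10,11]: concurrent
op7 [12,14]: concurrent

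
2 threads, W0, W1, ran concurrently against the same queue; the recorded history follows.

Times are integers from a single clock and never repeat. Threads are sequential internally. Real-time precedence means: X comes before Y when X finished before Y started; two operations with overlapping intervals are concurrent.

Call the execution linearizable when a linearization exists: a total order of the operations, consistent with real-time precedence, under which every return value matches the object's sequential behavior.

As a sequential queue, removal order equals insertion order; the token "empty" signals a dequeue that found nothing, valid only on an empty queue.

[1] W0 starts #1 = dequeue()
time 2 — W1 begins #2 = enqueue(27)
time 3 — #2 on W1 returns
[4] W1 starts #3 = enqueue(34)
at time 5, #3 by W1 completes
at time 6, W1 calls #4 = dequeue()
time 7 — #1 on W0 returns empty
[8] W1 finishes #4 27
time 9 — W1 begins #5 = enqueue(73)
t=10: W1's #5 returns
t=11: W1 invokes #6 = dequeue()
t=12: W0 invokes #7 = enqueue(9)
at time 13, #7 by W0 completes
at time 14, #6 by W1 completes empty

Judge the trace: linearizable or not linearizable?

not linearizable

prefix check: 1..13 passes, 1..14 fails once #6's time-14 response joins
the 7 completed operations admit 8 real-time orders; each fails the queue replay
for example #1, #2, #3, #4, #5, #6, #7 fails at step 6: #6 dequeue() → empty is not legal there
for example #1, #2, #3, #4, #5, #7, #6 fails at step 7: #6 dequeue() → empty is not legal there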